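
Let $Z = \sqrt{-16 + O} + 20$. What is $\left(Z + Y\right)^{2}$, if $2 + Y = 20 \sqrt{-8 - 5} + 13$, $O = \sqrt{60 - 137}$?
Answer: $\left(31 + \sqrt{-16 + i \sqrt{77}} + 20 i \sqrt{13}\right)^{2} \approx -4786.1 + 4889.1 i$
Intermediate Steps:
$O = i \sqrt{77}$ ($O = \sqrt{-77} = i \sqrt{77} \approx 8.775 i$)
$Y = 11 + 20 i \sqrt{13}$ ($Y = -2 + \left(20 \sqrt{-8 - 5} + 13\right) = -2 + \left(20 \sqrt{-13} + 13\right) = -2 + \left(20 i \sqrt{13} + 13\right) = -2 + \left(13 + 20 i \sqrt{13}\right) = 11 + 20 i \sqrt{13} \approx 11.0 + 72.111 i$)
$Z = 20 + \sqrt{-16 + i \sqrt{77}}$ ($Z = \sqrt{-16 + i \sqrt{77}} + 20 = 20 + \sqrt{-16 + i \sqrt{77}} \approx 21.06 + 4.1381 i$)
$\left(Z + Y\right)^{2} = \left(\left(20 + \sqrt{-16 + i \sqrt{77}}\right) + \left(11 + 20 i \sqrt{13}\right)\right)^{2} = \left(31 + \sqrt{-16 + i \sqrt{77}} + 20 i \sqrt{13}\right)^{2}$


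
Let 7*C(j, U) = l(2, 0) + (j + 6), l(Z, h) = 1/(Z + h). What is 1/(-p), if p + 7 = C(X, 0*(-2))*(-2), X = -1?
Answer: 7/60 ≈ 0.11667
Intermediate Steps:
C(j, U) = 13/14 + j/7 (C(j, U) = (1/(2 + 0) + (j + 6))/7 = (1/2 + (6 + j))/7 = (½ + (6 + j))/7 = (13/2 + j)/7 = 13/14 + j/7)
p = -60/7 (p = -7 + (13/14 + (⅐)*(-1))*(-2) = -7 + (13/14 - ⅐)*(-2) = -7 + (11/14)*(-2) = -7 - 11/7 = -60/7 ≈ -8.5714)
1/(-p) = 1/(-1*(-60/7)) = 1/(60/7) = 7/60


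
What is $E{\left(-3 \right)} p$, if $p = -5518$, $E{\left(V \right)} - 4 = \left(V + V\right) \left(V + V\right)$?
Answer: $-220720$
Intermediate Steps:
$E{\left(V \right)} = 4 + 4 V^{2}$ ($E{\left(V \right)} = 4 + \left(V + V\right) \left(V + V\right) = 4 + 2 V 2 V = 4 + 4 V^{2}$)
$E{\left(-3 \right)} p = \left(4 + 4 \left(-3\right)^{2}\right) \left(-5518\right) = \left(4 + 4 \cdot 9\right) \left(-5518\right) = \left(4 + 36\right) \left(-5518\right) = 40 \left(-5518\right) = -220720$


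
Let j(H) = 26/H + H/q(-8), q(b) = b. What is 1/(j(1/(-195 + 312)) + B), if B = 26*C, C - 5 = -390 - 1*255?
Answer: -936/12727729 ≈ -7.3540e-5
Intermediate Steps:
C = -640 (C = 5 + (-390 - 1*255) = 5 + (-390 - 255) = 5 - 645 = -640)
B = -16640 (B = 26*(-640) = -16640)
j(H) = 26/H - H/8 (j(H) = 26/H + H/(-8) = 26/H + H*(-1/8) = 26/H - H/8)
1/(j(1/(-195 + 312)) + B) = 1/((26/(1/(-195 + 312)) - 1/(8*(-195 + 312))) - 16640) = 1/((26/(1/117) - 1/8/117) - 16640) = 1/((26/(1/117) - 1/8*1/117) - 16640) = 1/((26*117 - 1/936) - 16640) = 1/((3042 - 1/936) - 16640) = 1/(2847311/936 - 16640) = 1/(-12727729/936) = -936/12727729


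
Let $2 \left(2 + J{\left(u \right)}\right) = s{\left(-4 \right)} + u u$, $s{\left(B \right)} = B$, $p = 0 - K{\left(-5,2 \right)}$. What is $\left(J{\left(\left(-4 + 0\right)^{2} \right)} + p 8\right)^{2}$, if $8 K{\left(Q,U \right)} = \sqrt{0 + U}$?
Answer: $\left(-124 + \sqrt{2}\right)^{2} \approx 15027.0$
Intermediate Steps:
$K{\left(Q,U \right)} = \frac{\sqrt{U}}{8}$ ($K{\left(Q,U \right)} = \frac{\sqrt{0 + U}}{8} = \frac{\sqrt{U}}{8}$)
$p = - \frac{\sqrt{2}}{8}$ ($p = 0 - \frac{\sqrt{2}}{8} = - \frac{\sqrt{2}}{8} \approx -0.17678$)
$J{\left(u \right)} = -4 + \frac{u^{2}}{2}$ ($J{\left(u \right)} = -2 + \frac{-4 + u u}{2} = -2 + \frac{-4 + u^{2}}{2} = -2 + \left(-2 + \frac{u^{2}}{2}\right) = -4 + \frac{u^{2}}{2}$)
$\left(J{\left(\left(-4 + 0\right)^{2} \right)} + p 8\right)^{2} = \left(\left(-4 + \frac{\left(\left(-4 + 0\right)^{2}\right)^{2}}{2}\right) + - \frac{\sqrt{2}}{8} \cdot 8\right)^{2} = \left(\left(-4 + \frac{\left(\left(-4\right)^{2}\right)^{2}}{2}\right) - \sqrt{2}\right)^{2} = \left(\left(-4 + \frac{16^{2}}{2}\right) - \sqrt{2}\right)^{2} = \left(\left(-4 + \frac{1}{2} \cdot 256\right) - \sqrt{2}\right)^{2} = \left(\left(-4 + 128\right) - \sqrt{2}\right)^{2} = \left(124 - \sqrt{2}\right)^{2}$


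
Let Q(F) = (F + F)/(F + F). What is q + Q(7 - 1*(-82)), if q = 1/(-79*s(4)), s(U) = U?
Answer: 315/316 ≈ 0.99684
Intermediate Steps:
Q(F) = 1 (Q(F) = (2*F)/((2*F)) = (2*F)*(1/(2*F)) = 1)
q = -1/316 (q = 1/(-79*4) = 1/(-316) = -1/316 ≈ -0.0031646)
q + Q(7 - 1*(-82)) = -1/316 + 1 = 315/316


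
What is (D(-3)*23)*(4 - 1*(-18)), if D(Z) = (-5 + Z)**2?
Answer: 32384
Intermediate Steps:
(D(-3)*23)*(4 - 1*(-18)) = ((-5 - 3)**2*23)*(4 - 1*(-18)) = ((-8)**2*23)*(4 + 18) = (64*23)*22 = 1472*22 = 32384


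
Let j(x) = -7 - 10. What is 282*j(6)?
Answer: -4794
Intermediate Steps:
j(x) = -17
282*j(6) = 282*(-17) = -4794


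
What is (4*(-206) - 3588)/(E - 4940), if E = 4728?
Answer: 1103/53 ≈ 20.811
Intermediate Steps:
(4*(-206) - 3588)/(E - 4940) = (4*(-206) - 3588)/(4728 - 4940) = (-824 - 3588)/(-212) = -4412*(-1/212) = 1103/53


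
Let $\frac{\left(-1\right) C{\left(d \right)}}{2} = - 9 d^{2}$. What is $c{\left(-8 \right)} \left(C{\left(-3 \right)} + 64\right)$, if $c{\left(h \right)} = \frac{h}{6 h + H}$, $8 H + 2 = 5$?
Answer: $\frac{14464}{381} \approx 37.963$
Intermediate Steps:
$H = \frac{3}{8}$ ($H = - \frac{1}{4} + \frac{1}{8} \cdot 5 = - \frac{1}{4} + \frac{5}{8} = \frac{3}{8} \approx 0.375$)
$C{\left(d \right)} = 18 d^{2}$ ($C{\left(d \right)} = - 2 \left(- 9 d^{2}\right) = 18 d^{2}$)
$c{\left(h \right)} = \frac{h}{\frac{3}{8} + 6 h}$ ($c{\left(h \right)} = \frac{h}{6 h + \frac{3}{8}} = \frac{h}{\frac{3}{8} + 6 h}$)
$c{\left(-8 \right)} \left(C{\left(-3 \right)} + 64\right) = \frac{8}{3} \left(-8\right) \frac{1}{1 + 16 \left(-8\right)} \left(18 \left(-3\right)^{2} + 64\right) = \frac{8}{3} \left(-8\right) \frac{1}{1 - 128} \left(18 \cdot 9 + 64\right) = \frac{8}{3} \left(-8\right) \frac{1}{-127} \left(162 + 64\right) = \frac{8}{3} \left(-8\right) \left(- \frac{1}{127}\right) 226 = \frac{64}{381} \cdot 226 = \frac{14464}{381}$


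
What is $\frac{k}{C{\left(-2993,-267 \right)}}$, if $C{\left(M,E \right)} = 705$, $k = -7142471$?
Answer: $- \frac{7142471}{705} \approx -10131.0$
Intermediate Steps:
$\frac{k}{C{\left(-2993,-267 \right)}} = - \frac{7142471}{705}$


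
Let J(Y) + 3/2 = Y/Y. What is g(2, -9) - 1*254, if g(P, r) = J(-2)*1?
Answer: -509/2 ≈ -254.50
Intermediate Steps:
J(Y) = -1/2 (J(Y) = -3/2 + Y/Y = -3/2 + 1 = -1/2)
g(P, r) = -1/2 (g(P, r) = -1/2*1 = -1/2)
g(2, -9) - 1*254 = -1/2 - 1*254 = -1/2 - 254 = -509/2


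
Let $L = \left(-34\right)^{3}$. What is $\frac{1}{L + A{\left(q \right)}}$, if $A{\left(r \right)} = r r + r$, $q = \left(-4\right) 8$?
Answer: $- \frac{1}{38312} \approx -2.6101 \cdot 10^{-5}$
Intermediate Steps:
$q = -32$
$A{\left(r \right)} = r + r^{2}$ ($A{\left(r \right)} = r^{2} + r = r + r^{2}$)
$L = -39304$
$\frac{1}{L + A{\left(q \right)}} = \frac{1}{-39304 - 32 \left(1 - 32\right)} = \frac{1}{-39304 - -992} = \frac{1}{-39304 + 992} = \frac{1}{-38312} = - \frac{1}{38312}$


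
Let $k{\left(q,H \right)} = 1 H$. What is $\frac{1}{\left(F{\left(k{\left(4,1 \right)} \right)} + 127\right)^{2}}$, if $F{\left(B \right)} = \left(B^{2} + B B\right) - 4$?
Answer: $\frac{1}{15625} \approx 6.4 \cdot 10^{-5}$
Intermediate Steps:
$k{\left(q,H \right)} = H$
$F{\left(B \right)} = -4 + 2 B^{2}$ ($F{\left(B \right)} = \left(B^{2} + B^{2}\right) - 4 = 2 B^{2} - 4 = -4 + 2 B^{2}$)
$\frac{1}{\left(F{\left(k{\left(4,1 \right)} \right)} + 127\right)^{2}} = \frac{1}{\left(\left(-4 + 2 \cdot 1^{2}\right) + 127\right)^{2}} = \frac{1}{\left(\left(-4 + 2 \cdot 1\right) + 127\right)^{2}} = \frac{1}{\left(\left(-4 + 2\right) + 127\right)^{2}} = \frac{1}{\left(-2 + 127\right)^{2}} = \frac{1}{125^{2}} = \frac{1}{15625}$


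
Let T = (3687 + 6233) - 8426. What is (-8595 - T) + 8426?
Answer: -1663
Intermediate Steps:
T = 1494 (T = 9920 - 8426 = 1494)
(-8595 - T) + 8426 = (-8595 - 1*1494) + 8426 = (-8595 - 1494) + 8426 = -10089 + 8426 = -1663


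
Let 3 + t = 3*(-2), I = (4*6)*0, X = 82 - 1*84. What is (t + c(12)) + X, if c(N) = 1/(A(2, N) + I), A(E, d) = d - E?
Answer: -109/10 ≈ -10.900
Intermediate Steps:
X = -2 (X = 82 - 84 = -2)
I = 0 (I = 24*0 = 0)
c(N) = 1/(-2 + N) (c(N) = 1/((N - 1*2) + 0) = 1/((N - 2) + 0) = 1/((-2 + N) + 0) = 1/(-2 + N))
t = -9 (t = -3 + 3*(-2) = -3 - 6 = -9)
(t + c(12)) + X = (-9 + 1/(-2 + 12)) - 2 = (-9 + 1/10) - 2 = (-9 + ⅒) - 2 = -89/10 - 2 = -109/10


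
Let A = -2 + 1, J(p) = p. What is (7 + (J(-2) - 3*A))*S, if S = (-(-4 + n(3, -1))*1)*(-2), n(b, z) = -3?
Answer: -112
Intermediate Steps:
A = -1
S = -14 (S = (-(-4 - 3)*1)*(-2) = (-1*(-7)*1)*(-2) = (7*1)*(-2) = 7*(-2) = -14)
(7 + (J(-2) - 3*A))*S = (7 + (-2 - 3*(-1)))*(-14) = (7 + (-2 - 1*(-3)))*(-14) = (7 + (-2 + 3))*(-14) = (7 + 1)*(-14) = 8*(-14) = -112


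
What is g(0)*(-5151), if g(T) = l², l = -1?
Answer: -5151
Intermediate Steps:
g(T) = 1 (g(T) = (-1)² = 1)
g(0)*(-5151) = 1*(-5151) = -5151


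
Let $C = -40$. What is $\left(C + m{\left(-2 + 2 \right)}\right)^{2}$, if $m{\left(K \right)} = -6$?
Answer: $2116$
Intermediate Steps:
$\left(C + m{\left(-2 + 2 \right)}\right)^{2} = \left(-40 - 6\right)^{2} = \left(-46\right)^{2} = 2116$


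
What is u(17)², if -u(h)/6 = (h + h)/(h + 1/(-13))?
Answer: 439569/3025 ≈ 145.31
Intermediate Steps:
u(h) = -12*h/(-1/13 + h) (u(h) = -6*(h + h)/(h + 1/(-13)) = -6*2*h/(h - 1/13) = -6*2*h/(-1/13 + h) = -12*h/(-1/13 + h))
u(17)² = (-156*17/(-1 + 13*17))² = (-156*17/(-1 + 221))² = (-156*17/220)² = (-156*17*1/220)² = (-663/55)² = 439569/3025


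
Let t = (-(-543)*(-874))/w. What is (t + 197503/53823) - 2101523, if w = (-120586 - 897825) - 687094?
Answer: -192909772793240644/91795395615 ≈ -2.1015e+6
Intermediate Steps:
w = -1705505 (w = -1018411 - 687094 = -1705505)
t = 474582/1705505 (t = -(-543)*(-874)/(-1705505) = -1*474582*(-1/1705505) = -474582*(-1/1705505) = 474582/1705505 ≈ 0.27826)
(t + 197503/53823) - 2101523 = (474582/1705505 + 197503/53823) - 2101523 = 362385781001/91795395615 - 2101523 = -192909772793240644/91795395615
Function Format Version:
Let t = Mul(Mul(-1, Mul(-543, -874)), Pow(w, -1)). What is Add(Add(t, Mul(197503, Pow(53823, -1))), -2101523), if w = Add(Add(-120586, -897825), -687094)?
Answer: Rational(-192909772793240644, 91795395615) ≈ -2.1015e+6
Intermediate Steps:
w = -1705505 (w = Add(-1018411, -687094) = -1705505)
t = Rational(474582, 1705505) (t = Mul(Mul(-1, Mul(-543, -874)), Pow(-1705505, -1)) = Mul(Mul(-1, 474582), Rational(-1, 1705505)) = Mul(-474582, Rational(-1, 1705505)) = Rational(474582, 1705505) ≈ 0.27826)
Add(Add(t, Mul(197503, Pow(53823, -1))), -2101523) = Add(Add(Rational(474582, 1705505), Mul(197503, Pow(53823, -1))), -2101523) = Add(Add(Rational(474582, 1705505), Mul(197503, Rational(1, 53823))), -2101523) = Add(Add(Rational(474582, 1705505), Rational(197503, 53823)), -2101523) = Add(Rational(362385781001, 91795395615), -2101523) = Rational(-192909772793240644, 91795395615)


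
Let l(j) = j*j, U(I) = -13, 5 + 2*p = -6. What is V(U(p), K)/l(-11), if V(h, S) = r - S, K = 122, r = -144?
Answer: -266/121 ≈ -2.1983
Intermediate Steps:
p = -11/2 (p = -5/2 + (½)*(-6) = -5/2 - 3 = -11/2 ≈ -5.5000)
V(h, S) = -144 - S
l(j) = j²
V(U(p), K)/l(-11) = (-144 - 1*122)/((-11)²) = (-144 - 122)/121 = -266*1/121 = -266/121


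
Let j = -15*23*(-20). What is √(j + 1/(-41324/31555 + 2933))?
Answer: √59050243802182647405/92509491 ≈ 83.066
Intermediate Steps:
j = 6900 (j = -345*(-20) = 6900)
√(j + 1/(-41324/31555 + 2933)) = √(6900 + 1/(-41324/31555 + 2933)) = √(6900 + 1/(92509491/31555)) = √(6900 + 31555/92509491) = √(638315519455/92509491) = √59050243802182647405/92509491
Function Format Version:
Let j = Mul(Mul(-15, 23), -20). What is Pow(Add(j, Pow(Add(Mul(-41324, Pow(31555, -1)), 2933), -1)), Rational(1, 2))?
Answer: Mul(Rational(1, 92509491), Pow(59050243802182647405, Rational(1, 2))) ≈ 83.066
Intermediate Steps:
j = 6900 (j = Mul(-345, -20) = 6900)
Pow(Add(j, Pow(Add(Mul(-41324, Pow(31555, -1)), 2933), -1)), Rational(1, 2)) = Pow(Add(6900, Pow(Add(Mul(-41324, Pow(31555, -1)), 2933), -1)), Rational(1, 2)) = Pow(Add(6900, Pow(Add(Mul(-41324, Rational(1, 31555)), 2933), -1)), Rational(1, 2)) = Pow(Add(6900, Pow(Add(Rational(-41324, 31555), 2933), -1)), Rational(1, 2)) = Pow(Add(6900, Pow(Rational(92509491, 31555), -1)), Rational(1, 2)) = Pow(Add(6900, Rational(31555, 92509491)), Rational(1, 2)) = Pow(Rational(638315519455, 92509491), Rational(1, 2)) = Mul(Rational(1, 92509491), Pow(59050243802182647405, Rational(1, 2)))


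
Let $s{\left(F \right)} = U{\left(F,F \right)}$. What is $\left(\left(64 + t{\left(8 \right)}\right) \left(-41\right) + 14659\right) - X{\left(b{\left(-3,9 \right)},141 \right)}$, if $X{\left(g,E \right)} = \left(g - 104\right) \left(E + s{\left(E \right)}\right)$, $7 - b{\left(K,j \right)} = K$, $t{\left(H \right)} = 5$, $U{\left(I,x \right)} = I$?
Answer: $38338$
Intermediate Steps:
$s{\left(F \right)} = F$
$b{\left(K,j \right)} = 7 - K$
$X{\left(g,E \right)} = 2 E \left(-104 + g\right)$ ($X{\left(g,E \right)} = \left(g - 104\right) \left(E + E\right) = \left(-104 + g\right) 2 E = 2 E \left(-104 + g\right)$)
$\left(\left(64 + t{\left(8 \right)}\right) \left(-41\right) + 14659\right) - X{\left(b{\left(-3,9 \right)},141 \right)} = \left(\left(64 + 5\right) \left(-41\right) + 14659\right) - 2 \cdot 141 \left(-104 + \left(7 - -3\right)\right) = \left(69 \left(-41\right) + 14659\right) - 2 \cdot 141 \left(-104 + \left(7 + 3\right)\right) = \left(-2829 + 14659\right) - 2 \cdot 141 \left(-104 + 10\right) = 11830 - 2 \cdot 141 \left(-94\right) = 11830 - -26508 = 11830 + 26508 = 38338$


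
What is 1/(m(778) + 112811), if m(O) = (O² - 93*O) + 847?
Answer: 1/646588 ≈ 1.5466e-6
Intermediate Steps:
m(O) = 847 + O² - 93*O
1/(m(778) + 112811) = 1/((847 + 778² - 93*778) + 112811) = 1/((847 + 605284 - 72354) + 112811) = 1/(533777 + 112811) = 1/646588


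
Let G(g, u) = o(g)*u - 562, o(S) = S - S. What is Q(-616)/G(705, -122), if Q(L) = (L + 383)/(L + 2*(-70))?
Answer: -233/424872 ≈ -0.00054840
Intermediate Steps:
o(S) = 0
G(g, u) = -562 (G(g, u) = 0*u - 562 = 0 - 562 = -562)
Q(L) = (383 + L)/(-140 + L) (Q(L) = (383 + L)/(L - 140) = (383 + L)/(-140 + L))
Q(-616)/G(705, -122) = ((383 - 616)/(-140 - 616))/(-562) = (-233/(-756))*(-1/562) = -1/756*(-233)*(-1/562) = (233/756)*(-1/562) = -233/424872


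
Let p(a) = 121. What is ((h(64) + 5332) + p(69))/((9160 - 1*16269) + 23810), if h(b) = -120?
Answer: 5333/16701 ≈ 0.31932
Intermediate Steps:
((h(64) + 5332) + p(69))/((9160 - 1*16269) + 23810) = ((-120 + 5332) + 121)/((9160 - 1*16269) + 23810) = (5212 + 121)/((9160 - 16269) + 23810) = 5333/(-7109 + 23810) = 5333/16701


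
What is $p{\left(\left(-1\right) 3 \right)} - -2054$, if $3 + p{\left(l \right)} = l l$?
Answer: $2060$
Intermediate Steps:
$p{\left(l \right)} = -3 + l^{2}$ ($p{\left(l \right)} = -3 + l l = -3 + l^{2}$)
$p{\left(\left(-1\right) 3 \right)} - -2054 = \left(-3 + \left(\left(-1\right) 3\right)^{2}\right) - -2054 = \left(-3 + \left(-3\right)^{2}\right) + 2054 = \left(-3 + 9\right) + 2054 = 6 + 2054 = 2060$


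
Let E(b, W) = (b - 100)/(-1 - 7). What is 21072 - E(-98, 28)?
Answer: 84189/4 ≈ 21047.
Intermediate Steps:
E(b, W) = 25/2 - b/8 (E(b, W) = (-100 + b)/(-8) = (-100 + b)*(-1/8) = 25/2 - b/8)
21072 - E(-98, 28) = 21072 - (25/2 - 1/8*(-98)) = 21072 - (25/2 + 49/4) = 21072 - 1*99/4 = 21072 - 99/4 = 84189/4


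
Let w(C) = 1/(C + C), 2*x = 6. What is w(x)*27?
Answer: 9/2 ≈ 4.5000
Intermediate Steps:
x = 3 (x = (½)*6 = 3)
w(C) = 1/(2*C)
w(x)*27 = ((½)/3)*27 = ((½)*(⅓))*27 = (⅙)*27 = 9/2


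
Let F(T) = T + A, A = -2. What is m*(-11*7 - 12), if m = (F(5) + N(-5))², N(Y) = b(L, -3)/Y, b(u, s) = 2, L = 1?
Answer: -15041/25 ≈ -601.64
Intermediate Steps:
N(Y) = 2/Y
F(T) = -2 + T (F(T) = T - 2 = -2 + T)
m = 169/25 (m = ((-2 + 5) + 2/(-5))² = (3 + 2*(-⅕))² = (3 - ⅖)² = (13/5)² = 169/25 ≈ 6.7600)
m*(-11*7 - 12) = 169*(-11*7 - 12)/25 = 169*(-77 - 12)/25 = (169/25)*(-89) = -15041/25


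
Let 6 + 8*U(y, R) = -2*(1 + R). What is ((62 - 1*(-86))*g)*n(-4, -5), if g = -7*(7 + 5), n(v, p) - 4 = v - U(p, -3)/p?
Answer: 3108/5 ≈ 621.60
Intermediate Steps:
U(y, R) = -1 - R/4 (U(y, R) = -3/4 + (-2*(1 + R))/8 = -3/4 + (-2 - 2*R)/8 = -3/4 + (-1/4 - R/4) = -1 - R/4)
n(v, p) = 4 + v + 1/(4*p) (n(v, p) = 4 + (v - (-1 - 1/4*(-3))/p) = 4 + (v - (-1 + 3/4)/p) = 4 + (v - (-1)/(4*p)) = 4 + (v + 1/(4*p)) = 4 + v + 1/(4*p))
g = -84 (g = -7*12 = -84)
((62 - 1*(-86))*g)*n(-4, -5) = ((62 - 1*(-86))*(-84))*(4 - 4 + (1/4)/(-5)) = ((62 + 86)*(-84))*(4 - 4 + (1/4)*(-1/5)) = (148*(-84))*(4 - 4 - 1/20) = -12432*(-1/20) = 3108/5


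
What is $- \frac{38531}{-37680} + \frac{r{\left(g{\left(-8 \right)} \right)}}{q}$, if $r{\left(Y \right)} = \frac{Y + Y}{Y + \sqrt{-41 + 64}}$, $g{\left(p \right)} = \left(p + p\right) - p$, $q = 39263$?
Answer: $\frac{62031371813}{60656623440} + \frac{16 \sqrt{23}}{1609783} \approx 1.0227$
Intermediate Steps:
$g{\left(p \right)} = p$ ($g{\left(p \right)} = 2 p - p = p$)
$r{\left(Y \right)} = \frac{2 Y}{Y + \sqrt{23}}$
$- \frac{38531}{-37680} + \frac{r{\left(g{\left(-8 \right)} \right)}}{q} = - \frac{38531}{-37680} + \frac{2 \left(-8\right) \frac{1}{-8 + \sqrt{23}}}{39263} = \left(-38531\right) \left(- \frac{1}{37680}\right) + - \frac{16}{-8 + \sqrt{23}} \cdot \frac{1}{39263} = \frac{38531}{37680} - \frac{16}{39263 \left(-8 + \sqrt{23}\right)}$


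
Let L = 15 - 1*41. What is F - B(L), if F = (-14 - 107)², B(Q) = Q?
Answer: 14667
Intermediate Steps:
L = -26 (L = 15 - 41 = -26)
F = 14641 (F = (-121)² = 14641)
F - B(L) = 14641 - 1*(-26) = 14641 + 26 = 14667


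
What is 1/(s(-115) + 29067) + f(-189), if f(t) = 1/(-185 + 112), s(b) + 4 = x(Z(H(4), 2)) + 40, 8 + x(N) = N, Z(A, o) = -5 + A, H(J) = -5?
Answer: -29012/2123205 ≈ -0.013664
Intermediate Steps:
x(N) = -8 + N
s(b) = 18 (s(b) = -4 + ((-8 + (-5 - 5)) + 40) = -4 + ((-8 - 10) + 40) = -4 + (-18 + 40) = -4 + 22 = 18)
f(t) = -1/73 (f(t) = 1/(-73) = -1/73)
1/(s(-115) + 29067) + f(-189) = 1/(18 + 29067) - 1/73 = 1/29085 - 1/73 = -29012/2123205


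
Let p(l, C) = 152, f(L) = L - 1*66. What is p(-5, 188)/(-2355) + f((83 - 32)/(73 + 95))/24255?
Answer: -14341507/213249960 ≈ -0.067252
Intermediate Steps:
f(L) = -66 + L (f(L) = L - 66 = -66 + L)
p(-5, 188)/(-2355) + f((83 - 32)/(73 + 95))/24255 = 152/(-2355) + (-66 + (83 - 32)/(73 + 95))/24255 = 152*(-1/2355) + (-66 + 51/168)*(1/24255) = -152/2355 + (-66 + 51*(1/168))*(1/24255) = -152/2355 + (-66 + 17/56)*(1/24255) = -152/2355 - 3679/56*1/24255 = -152/2355 - 3679/1358280 = -14341507/213249960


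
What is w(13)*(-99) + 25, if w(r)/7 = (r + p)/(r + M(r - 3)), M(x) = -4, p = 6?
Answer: -1438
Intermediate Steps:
w(r) = 7*(6 + r)/(-4 + r) (w(r) = 7*((r + 6)/(r - 4)) = 7*((6 + r)/(-4 + r)) = 7*(6 + r)/(-4 + r))
w(13)*(-99) + 25 = (7*(6 + 13)/(-4 + 13))*(-99) + 25 = (7*19/9)*(-99) + 25 = (7*(⅑)*19)*(-99) + 25 = (133/9)*(-99) + 25 = -1463 + 25 = -1438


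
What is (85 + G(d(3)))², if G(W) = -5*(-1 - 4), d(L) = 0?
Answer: 12100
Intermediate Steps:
G(W) = 25 (G(W) = -5*(-5) = 25)
(85 + G(d(3)))² = (85 + 25)² = 110² = 12100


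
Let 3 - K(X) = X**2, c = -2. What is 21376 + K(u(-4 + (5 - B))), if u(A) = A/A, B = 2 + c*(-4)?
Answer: 21378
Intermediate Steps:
B = 10 (B = 2 - 2*(-4) = 2 + 8 = 10)
u(A) = 1
K(X) = 3 - X**2
21376 + K(u(-4 + (5 - B))) = 21376 + (3 - 1*1**2) = 21376 + (3 - 1*1) = 21376 + (3 - 1) = 21376 + 2 = 21378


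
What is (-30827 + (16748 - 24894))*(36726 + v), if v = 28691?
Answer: -2549496741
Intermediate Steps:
(-30827 + (16748 - 24894))*(36726 + v) = (-30827 + (16748 - 24894))*(36726 + 28691) = (-30827 - 8146)*65417 = -38973*65417 = -2549496741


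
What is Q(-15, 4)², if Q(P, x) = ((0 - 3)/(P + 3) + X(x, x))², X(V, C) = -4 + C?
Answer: 1/256 ≈ 0.0039063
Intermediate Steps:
Q(P, x) = (-4 + x - 3/(3 + P))² (Q(P, x) = ((0 - 3)/(P + 3) + (-4 + x))² = (-3/(3 + P) + (-4 + x))² = (-4 + x - 3/(3 + P))²)
Q(-15, 4)² = ((-15 + 3*4 - 15*(-4 + 4))²/(3 - 15)²)² = ((-15 + 12 - 15*0)²/(-12)²)² = ((-15 + 12 + 0)²/144)² = ((1/144)*(-3)²)² = ((1/144)*9)² = (1/16)² = 1/256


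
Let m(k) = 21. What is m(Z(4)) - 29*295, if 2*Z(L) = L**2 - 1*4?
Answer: -8534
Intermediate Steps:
Z(L) = -2 + L**2/2 (Z(L) = (L**2 - 1*4)/2 = (L**2 - 4)/2 = (-4 + L**2)/2 = -2 + L**2/2)
m(Z(4)) - 29*295 = 21 - 29*295 = 21 - 8555 = -8534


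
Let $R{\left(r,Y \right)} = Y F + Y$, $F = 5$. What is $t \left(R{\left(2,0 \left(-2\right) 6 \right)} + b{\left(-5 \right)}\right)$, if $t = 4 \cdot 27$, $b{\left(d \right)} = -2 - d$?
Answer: $324$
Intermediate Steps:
$R{\left(r,Y \right)} = 6 Y$ ($R{\left(r,Y \right)} = Y 5 + Y = 5 Y + Y = 6 Y$)
$t = 108$
$t \left(R{\left(2,0 \left(-2\right) 6 \right)} + b{\left(-5 \right)}\right) = 108 \left(6 \cdot 0 \left(-2\right) 6 - -3\right) = 108 \left(6 \cdot 0 \cdot 6 + \left(-2 + 5\right)\right) = 108 \left(6 \cdot 0 + 3\right) = 108 \left(0 + 3\right) = 108 \cdot 3 = 324$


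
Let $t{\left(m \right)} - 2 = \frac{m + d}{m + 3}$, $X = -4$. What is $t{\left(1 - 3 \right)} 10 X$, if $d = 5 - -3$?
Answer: $-320$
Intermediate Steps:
$d = 8$ ($d = 5 + 3 = 8$)
$t{\left(m \right)} = 2 + \frac{8 + m}{3 + m}$ ($t{\left(m \right)} = 2 + \frac{m + 8}{m + 3} = 2 + \frac{8 + m}{3 + m}$)
$t{\left(1 - 3 \right)} 10 X = \frac{14 + 3 \left(1 - 3\right)}{3 + \left(1 - 3\right)} 10 \left(-4\right) = \frac{14 + 3 \left(-2\right)}{3 - 2} \cdot 10 \left(-4\right) = \frac{14 - 6}{1} \cdot 10 \left(-4\right) = 1 \cdot 8 \cdot 10 \left(-4\right) = 8 \cdot 10 \left(-4\right) = 80 \left(-4\right) = -320$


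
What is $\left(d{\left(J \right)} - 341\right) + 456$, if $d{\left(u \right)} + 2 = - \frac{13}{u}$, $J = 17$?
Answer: $\frac{1908}{17} \approx 112.24$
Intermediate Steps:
$d{\left(u \right)} = -2 - \frac{13}{u}$
$\left(d{\left(J \right)} - 341\right) + 456 = \left(\left(-2 - \frac{13}{17}\right) - 341\right) + 456 = \left(- \frac{47}{17} - 341\right) + 456 = - \frac{5844}{17} + 456 = \frac{1908}{17}$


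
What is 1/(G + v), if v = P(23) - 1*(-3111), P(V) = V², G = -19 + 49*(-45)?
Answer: 1/1416 ≈ 0.00070621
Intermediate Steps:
G = -2224 (G = -19 - 2205 = -2224)
v = 3640 (v = 23² - 1*(-3111) = 529 + 3111 = 3640)
1/(G + v) = 1/(-2224 + 3640) = 1/1416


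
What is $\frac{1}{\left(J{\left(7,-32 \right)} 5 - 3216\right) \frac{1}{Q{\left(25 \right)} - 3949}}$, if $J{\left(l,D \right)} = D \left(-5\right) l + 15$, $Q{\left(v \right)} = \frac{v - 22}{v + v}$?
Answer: $- \frac{197447}{122950} \approx -1.6059$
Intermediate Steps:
$Q{\left(v \right)} = \frac{-22 + v}{2 v}$
$J{\left(l,D \right)} = 15 - 5 D l$ ($J{\left(l,D \right)} = - 5 D l + 15 = 15 - 5 D l$)
$\frac{1}{\left(J{\left(7,-32 \right)} 5 - 3216\right) \frac{1}{Q{\left(25 \right)} - 3949}} = \frac{1}{\left(\left(15 - \left(-160\right) 7\right) 5 - 3216\right) \frac{1}{\frac{-22 + 25}{2 \cdot 25} - 3949}} = \frac{1}{\left(\left(15 + 1120\right) 5 - 3216\right) \frac{1}{\frac{1}{2} \cdot \frac{1}{25} \cdot 3 - 3949}} = \frac{1}{\left(1135 \cdot 5 - 3216\right) \frac{1}{\frac{3}{50} - 3949}} = \frac{1}{\left(5675 - 3216\right) \frac{1}{- \frac{197447}{50}}} = \frac{1}{2459 \left(- \frac{50}{197447}\right)} = \frac{1}{- \frac{122950}{197447}} = - \frac{197447}{122950}$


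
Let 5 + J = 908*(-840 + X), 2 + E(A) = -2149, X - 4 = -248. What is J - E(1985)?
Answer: -982126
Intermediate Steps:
X = -244 (X = 4 - 248 = -244)
E(A) = -2151 (E(A) = -2 - 2149 = -2151)
J = -984277 (J = -5 + 908*(-840 - 244) = -5 + 908*(-1084) = -5 - 984272 = -984277)
J - E(1985) = -984277 - 1*(-2151) = -984277 + 2151 = -982126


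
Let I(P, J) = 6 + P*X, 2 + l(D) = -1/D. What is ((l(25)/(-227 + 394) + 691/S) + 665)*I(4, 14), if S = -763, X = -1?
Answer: 4230900574/3185525 ≈ 1328.2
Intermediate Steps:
l(D) = -2 - 1/D
I(P, J) = 6 - P (I(P, J) = 6 + P*(-1) = 6 - P)
((l(25)/(-227 + 394) + 691/S) + 665)*I(4, 14) = (((-2 - 1/25)/(-227 + 394) + 691/(-763)) + 665)*(6 - 1*4) = (((-2 - 1*1/25)/167 + 691*(-1/763)) + 665)*(6 - 4) = (((-2 - 1/25)*(1/167) - 691/763) + 665)*2 = ((-51/25*1/167 - 691/763) + 665)*2 = ((-51/4175 - 691/763) + 665)*2 = (-2923838/3185525 + 665)*2 = (2115450287/3185525)*2 = 4230900574/3185525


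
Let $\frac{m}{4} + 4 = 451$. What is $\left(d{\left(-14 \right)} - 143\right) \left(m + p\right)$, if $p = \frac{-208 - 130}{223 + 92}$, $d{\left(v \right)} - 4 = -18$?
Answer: $- \frac{88372474}{315} \approx -2.8055 \cdot 10^{5}$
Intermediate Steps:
$d{\left(v \right)} = -14$ ($d{\left(v \right)} = 4 - 18 = -14$)
$p = - \frac{338}{315} \approx -1.073$
$m = 1788$ ($m = -16 + 4 \cdot 451 = -16 + 1804 = 1788$)
$\left(d{\left(-14 \right)} - 143\right) \left(m + p\right) = \left(-14 - 143\right) \left(1788 - \frac{338}{315}\right) = \left(-157\right) \frac{562882}{315} = - \frac{88372474}{315}$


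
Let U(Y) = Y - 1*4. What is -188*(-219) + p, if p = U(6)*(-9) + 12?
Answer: 41166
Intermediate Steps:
U(Y) = -4 + Y (U(Y) = Y - 4 = -4 + Y)
p = -6 (p = (-4 + 6)*(-9) + 12 = 2*(-9) + 12 = -18 + 12 = -6)
-188*(-219) + p = -188*(-219) - 6 = 41172 - 6 = 41166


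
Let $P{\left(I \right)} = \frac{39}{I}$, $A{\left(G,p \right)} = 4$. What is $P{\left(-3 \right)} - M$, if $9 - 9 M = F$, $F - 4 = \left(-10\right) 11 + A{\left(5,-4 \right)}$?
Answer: $- \frac{76}{3} \approx -25.333$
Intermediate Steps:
$F = -102$ ($F = 4 + \left(\left(-10\right) 11 + 4\right) = 4 + \left(-110 + 4\right) = 4 - 106 = -102$)
$M = \frac{37}{3}$ ($M = 1 - - \frac{34}{3} = 1 + \frac{34}{3} = \frac{37}{3} \approx 12.333$)
$P{\left(-3 \right)} - M = \frac{39}{-3} - \frac{37}{3} = 39 \left(- \frac{1}{3}\right) - \frac{37}{3} = -13 - \frac{37}{3} = - \frac{76}{3}$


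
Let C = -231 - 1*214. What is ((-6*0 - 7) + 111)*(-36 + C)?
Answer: -50024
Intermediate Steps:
C = -445 (C = -231 - 214 = -445)
((-6*0 - 7) + 111)*(-36 + C) = ((-6*0 - 7) + 111)*(-36 - 445) = ((0 - 7) + 111)*(-481) = (-7 + 111)*(-481) = 104*(-481) = -50024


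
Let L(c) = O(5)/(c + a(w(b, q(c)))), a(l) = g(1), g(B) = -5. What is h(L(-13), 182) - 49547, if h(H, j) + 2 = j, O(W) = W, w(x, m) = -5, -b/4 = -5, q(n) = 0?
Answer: -49367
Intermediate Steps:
b = 20 (b = -4*(-5) = 20)
a(l) = -5
L(c) = 5/(-5 + c) (L(c) = 5/(c - 5) = 5/(-5 + c))
h(H, j) = -2 + j
h(L(-13), 182) - 49547 = (-2 + 182) - 49547 = 180 - 49547 = -49367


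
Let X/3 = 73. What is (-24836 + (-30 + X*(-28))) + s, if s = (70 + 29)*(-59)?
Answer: -36839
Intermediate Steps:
X = 219 (X = 3*73 = 219)
s = -5841 (s = 99*(-59) = -5841)
(-24836 + (-30 + X*(-28))) + s = (-24836 + (-30 + 219*(-28))) - 5841 = (-24836 + (-30 - 6132)) - 5841 = (-24836 - 6162) - 5841 = -30998 - 5841 = -36839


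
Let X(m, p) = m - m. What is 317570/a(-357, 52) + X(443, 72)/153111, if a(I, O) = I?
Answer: -317570/357 ≈ -889.55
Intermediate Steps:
X(m, p) = 0
317570/a(-357, 52) + X(443, 72)/153111 = 317570/(-357) + 0/153111 = 317570*(-1/357) + 0*(1/153111) = -317570/357 + 0 = -317570/357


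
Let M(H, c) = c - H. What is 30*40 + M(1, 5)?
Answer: 1204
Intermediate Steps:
30*40 + M(1, 5) = 30*40 + (5 - 1*1) = 1200 + (5 - 1) = 1200 + 4 = 1204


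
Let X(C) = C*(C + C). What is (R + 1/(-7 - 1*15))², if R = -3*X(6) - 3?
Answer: 23222761/484 ≈ 47981.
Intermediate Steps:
X(C) = 2*C² (X(C) = C*(2*C) = 2*C²)
R = -219 (R = -6*6² - 3 = -6*36 - 3 = -3*72 - 3 = -216 - 3 = -219)
(R + 1/(-7 - 1*15))² = (-219 + 1/(-7 - 1*15))² = (-219 + 1/(-7 - 15))² = (-219 + 1/(-22))² = (-219 - 1/22)² = (-4819/22)² = 23222761/484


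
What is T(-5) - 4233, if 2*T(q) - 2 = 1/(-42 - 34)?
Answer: -643265/152 ≈ -4232.0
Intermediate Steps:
T(q) = 151/152 (T(q) = 1 + 1/(2*(-42 - 34)) = 1 + (½)/(-76) = 1 + (½)*(-1/76) = 1 - 1/152 = 151/152)
T(-5) - 4233 = 151/152 - 4233 = -643265/152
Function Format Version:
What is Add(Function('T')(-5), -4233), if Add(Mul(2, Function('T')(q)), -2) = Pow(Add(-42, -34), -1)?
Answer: Rational(-643265, 152) ≈ -4232.0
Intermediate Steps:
Function('T')(q) = Rational(151, 152) (Function('T')(q) = Add(1, Mul(Rational(1, 2), Pow(Add(-42, -34), -1))) = Add(1, Mul(Rational(1, 2), Pow(-76, -1))) = Add(1, Mul(Rational(1, 2), Rational(-1, 76))) = Add(1, Rational(-1, 152)) = Rational(151, 152))
Add(Function('T')(-5), -4233) = Add(Rational(151, 152), -4233) = Rational(-643265, 152)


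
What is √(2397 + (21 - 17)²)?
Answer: √2413 ≈ 49.122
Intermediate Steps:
√(2397 + (21 - 17)²) = √(2397 + 4²) = √(2397 + 16) = √2413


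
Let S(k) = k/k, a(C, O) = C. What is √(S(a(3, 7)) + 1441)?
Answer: √1442 ≈ 37.974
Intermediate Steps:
S(k) = 1
√(S(a(3, 7)) + 1441) = √(1 + 1441) = √1442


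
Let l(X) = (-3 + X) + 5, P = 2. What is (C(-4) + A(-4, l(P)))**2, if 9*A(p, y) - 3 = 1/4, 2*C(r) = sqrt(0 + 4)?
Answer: 2401/1296 ≈ 1.8526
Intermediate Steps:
l(X) = 2 + X
C(r) = 1 (C(r) = sqrt(0 + 4)/2 = sqrt(4)/2 = (1/2)*2 = 1)
A(p, y) = 13/36 (A(p, y) = 1/3 + (1/9)/4 = 1/3 + (1/9)*(1/4) = 1/3 + 1/36 = 13/36)
(C(-4) + A(-4, l(P)))**2 = (1 + 13/36)**2 = (49/36)**2 = 2401/1296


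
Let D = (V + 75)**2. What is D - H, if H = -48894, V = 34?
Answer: 60775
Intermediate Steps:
D = 11881 (D = (34 + 75)**2 = 109**2 = 11881)
D - H = 11881 - 1*(-48894) = 11881 + 48894 = 60775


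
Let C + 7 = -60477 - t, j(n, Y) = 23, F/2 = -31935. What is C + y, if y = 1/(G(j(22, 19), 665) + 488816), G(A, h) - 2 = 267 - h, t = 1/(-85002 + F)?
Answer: -1099479092971717/18178015560 ≈ -60484.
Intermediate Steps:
F = -63870 (F = 2*(-31935) = -63870)
t = -1/148872 (t = 1/(-85002 - 63870) = 1/(-148872) = -1/148872 ≈ -6.7172e-6)
G(A, h) = 269 - h (G(A, h) = 2 + (267 - h) = 269 - h)
C = -9004374047/148872 (C = -7 + (-60477 - 1*(-1/148872)) = -7 + (-60477 + 1/148872) = -7 - 9003331943/148872 = -9004374047/148872 ≈ -60484.)
y = 1/488420 (y = 1/((269 - 1*665) + 488816) = 1/((269 - 665) + 488816) = 1/(-396 + 488816) = 1/488420 ≈ 2.0474e-6)
C + y = -9004374047/148872 + 1/488420 = -1099479092971717/18178015560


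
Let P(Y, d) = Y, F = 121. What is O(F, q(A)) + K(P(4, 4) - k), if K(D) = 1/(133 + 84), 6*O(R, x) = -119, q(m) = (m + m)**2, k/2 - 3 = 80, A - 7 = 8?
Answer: -25817/1302 ≈ -19.829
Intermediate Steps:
A = 15 (A = 7 + 8 = 15)
k = 166 (k = 6 + 2*80 = 6 + 160 = 166)
q(m) = 4*m**2 (q(m) = (2*m)**2 = 4*m**2)
O(R, x) = -119/6 (O(R, x) = (1/6)*(-119) = -119/6)
K(D) = 1/217
O(F, q(A)) + K(P(4, 4) - k) = -119/6 + 1/217 = -25817/1302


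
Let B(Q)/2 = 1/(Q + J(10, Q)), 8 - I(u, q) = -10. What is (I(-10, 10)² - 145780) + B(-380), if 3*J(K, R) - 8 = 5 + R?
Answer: -219202198/1507 ≈ -1.4546e+5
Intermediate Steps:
J(K, R) = 13/3 + R/3 (J(K, R) = 8/3 + (5 + R)/3 = 8/3 + (5/3 + R/3) = 13/3 + R/3)
I(u, q) = 18 (I(u, q) = 8 - 1*(-10) = 8 + 10 = 18)
B(Q) = 2/(13/3 + 4*Q/3) (B(Q) = 2/(Q + (13/3 + Q/3)) = 2/(13/3 + 4*Q/3))
(I(-10, 10)² - 145780) + B(-380) = (18² - 145780) + 6/(13 + 4*(-380)) = (324 - 145780) + 6/(13 - 1520) = -145456 + 6/(-1507) = -145456 + 6*(-1/1507) = -145456 - 6/1507 = -219202198/1507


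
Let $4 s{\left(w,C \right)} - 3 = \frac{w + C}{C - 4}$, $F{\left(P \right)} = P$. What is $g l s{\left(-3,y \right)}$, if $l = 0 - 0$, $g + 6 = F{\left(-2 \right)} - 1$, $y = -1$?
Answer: $0$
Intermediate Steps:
$s{\left(w,C \right)} = \frac{3}{4} + \frac{C + w}{4 \left(-4 + C\right)}$ ($s{\left(w,C \right)} = \frac{3}{4} + \frac{\left(w + C\right) \frac{1}{C - 4}}{4} = \frac{3}{4} + \frac{\left(C + w\right) \frac{1}{-4 + C}}{4} = \frac{3}{4} + \frac{\frac{1}{-4 + C} \left(C + w\right)}{4} = \frac{3}{4} + \frac{C + w}{4 \left(-4 + C\right)}$)
$g = -9$ ($g = -6 - 3 = -9$)
$l = 0$ ($l = 0 + 0 = 0$)
$g l s{\left(-3,y \right)} = \left(-9\right) 0 \frac{-3 - 1 + \frac{1}{4} \left(-3\right)}{-4 - 1} = 0 \frac{-3 - 1 - \frac{3}{4}}{-5} = 0 \left(\left(- \frac{1}{5}\right) \left(- \frac{19}{4}\right)\right) = 0 \cdot \frac{19}{20} = 0$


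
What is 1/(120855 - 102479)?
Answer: 1/18376 ≈ 5.4419e-5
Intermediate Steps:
1/(120855 - 102479) = 1/18376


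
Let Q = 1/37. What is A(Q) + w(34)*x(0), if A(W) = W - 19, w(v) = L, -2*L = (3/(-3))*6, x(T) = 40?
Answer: 3738/37 ≈ 101.03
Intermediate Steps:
L = 3 (L = -3/(-3)*6/2 = -3*(-1/3)*6/2 = -(-1)*6/2 = -1/2*(-6) = 3)
Q = 1/37 ≈ 0.027027
w(v) = 3
A(W) = -19 + W
A(Q) + w(34)*x(0) = (-19 + 1/37) + 3*40 = -702/37 + 120 = 3738/37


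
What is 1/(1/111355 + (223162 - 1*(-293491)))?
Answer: 111355/57531894816 ≈ 1.9355e-6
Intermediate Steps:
1/(1/111355 + (223162 - 1*(-293491))) = 1/(1/111355 + (223162 + 293491)) = 1/(1/111355 + 516653) = 1/(57531894816/111355) = 111355/57531894816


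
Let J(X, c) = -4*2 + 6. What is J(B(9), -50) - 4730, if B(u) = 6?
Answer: -4732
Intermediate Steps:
J(X, c) = -2 (J(X, c) = -8 + 6 = -2)
J(B(9), -50) - 4730 = -2 - 4730 = -4732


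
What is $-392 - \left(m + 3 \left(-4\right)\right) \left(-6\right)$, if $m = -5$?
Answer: $-494$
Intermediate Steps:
$-392 - \left(m + 3 \left(-4\right)\right) \left(-6\right) = -392 - \left(-5 + 3 \left(-4\right)\right) \left(-6\right) = -392 - \left(-5 - 12\right) \left(-6\right) = -392 - \left(-17\right) \left(-6\right) = -392 - 102 = -494$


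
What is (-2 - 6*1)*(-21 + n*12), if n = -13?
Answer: 1416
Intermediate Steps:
(-2 - 6*1)*(-21 + n*12) = (-2 - 6*1)*(-21 - 13*12) = (-2 - 6)*(-21 - 156) = -8*(-177) = 1416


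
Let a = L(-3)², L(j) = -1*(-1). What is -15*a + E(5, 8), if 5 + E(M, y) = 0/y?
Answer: -20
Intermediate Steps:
E(M, y) = -5 (E(M, y) = -5 + 0/y = -5 + 0 = -5)
L(j) = 1
a = 1 (a = 1² = 1)
-15*a + E(5, 8) = -15*1 - 5 = -15 - 5 = -20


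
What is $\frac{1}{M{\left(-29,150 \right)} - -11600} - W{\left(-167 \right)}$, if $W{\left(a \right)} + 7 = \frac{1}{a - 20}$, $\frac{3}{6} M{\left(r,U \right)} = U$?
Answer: $\frac{917011}{130900} \approx 7.0054$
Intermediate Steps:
$M{\left(r,U \right)} = 2 U$
$W{\left(a \right)} = -7 + \frac{1}{-20 + a}$ ($W{\left(a \right)} = -7 + \frac{1}{a - 20} = -7 + \frac{1}{-20 + a}$)
$\frac{1}{M{\left(-29,150 \right)} - -11600} - W{\left(-167 \right)} = \frac{1}{2 \cdot 150 - -11600} - \frac{141 - -1169}{-20 - 167} = \frac{1}{300 + 11600} - \frac{141 + 1169}{-187} = \frac{1}{11900} - \left(- \frac{1}{187}\right) 1310 = \frac{1}{11900} - - \frac{1310}{187} = \frac{1}{11900} + \frac{1310}{187} = \frac{917011}{130900}$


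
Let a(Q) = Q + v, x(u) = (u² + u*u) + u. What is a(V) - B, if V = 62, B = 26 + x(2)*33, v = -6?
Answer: -300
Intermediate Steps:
x(u) = u + 2*u² (x(u) = (u² + u²) + u = 2*u² + u = u + 2*u²)
B = 356 (B = 26 + (2*(1 + 2*2))*33 = 26 + (2*(1 + 4))*33 = 26 + (2*5)*33 = 26 + 10*33 = 26 + 330 = 356)
a(Q) = -6 + Q (a(Q) = Q - 6 = -6 + Q)
a(V) - B = (-6 + 62) - 1*356 = 56 - 356 = -300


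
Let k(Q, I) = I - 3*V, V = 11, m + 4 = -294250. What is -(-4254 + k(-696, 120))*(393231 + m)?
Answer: 412437159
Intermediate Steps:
m = -294254 (m = -4 - 294250 = -294254)
k(Q, I) = -33 + I (k(Q, I) = I - 3*11 = I - 33 = -33 + I)
-(-4254 + k(-696, 120))*(393231 + m) = -(-4254 + (-33 + 120))*(393231 - 294254) = -(-4254 + 87)*98977 = -(-4167)*98977 = -1*(-412437159) = 412437159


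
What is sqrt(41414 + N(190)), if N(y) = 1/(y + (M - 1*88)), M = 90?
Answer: sqrt(23854467)/24 ≈ 203.50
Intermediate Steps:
N(y) = 1/(2 + y) (N(y) = 1/(y + (90 - 1*88)) = 1/(y + (90 - 88)) = 1/(y + 2) = 1/(2 + y))
sqrt(41414 + N(190)) = sqrt(41414 + 1/(2 + 190)) = sqrt(41414 + 1/192) = sqrt(7951489/192) = sqrt(23854467)/24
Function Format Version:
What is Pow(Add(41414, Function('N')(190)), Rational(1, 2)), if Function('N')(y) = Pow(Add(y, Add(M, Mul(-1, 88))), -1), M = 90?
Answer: Mul(Rational(1, 24), Pow(23854467, Rational(1, 2))) ≈ 203.50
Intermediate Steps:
Function('N')(y) = Pow(Add(2, y), -1) (Function('N')(y) = Pow(Add(y, Add(90, Mul(-1, 88))), -1) = Pow(Add(y, Add(90, -88)), -1) = Pow(Add(y, 2), -1) = Pow(Add(2, y), -1))
Pow(Add(41414, Function('N')(190)), Rational(1, 2)) = Pow(Add(41414, Pow(Add(2, 190), -1)), Rational(1, 2)) = Pow(Add(41414, Pow(192, -1)), Rational(1, 2)) = Pow(Add(41414, Rational(1, 192)), Rational(1, 2)) = Pow(Rational(7951489, 192), Rational(1, 2)) = Mul(Rational(1, 24), Pow(23854467, Rational(1, 2)))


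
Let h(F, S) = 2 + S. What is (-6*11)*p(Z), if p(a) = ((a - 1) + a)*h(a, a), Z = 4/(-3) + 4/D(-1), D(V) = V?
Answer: -7700/3 ≈ -2566.7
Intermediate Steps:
Z = -16/3 (Z = 4/(-3) + 4/(-1) = 4*(-⅓) + 4*(-1) = -4/3 - 4 = -16/3 ≈ -5.3333)
p(a) = (-1 + 2*a)*(2 + a) (p(a) = ((a - 1) + a)*(2 + a) = ((-1 + a) + a)*(2 + a) = (-1 + 2*a)*(2 + a))
(-6*11)*p(Z) = (-6*11)*((-1 + 2*(-16/3))*(2 - 16/3)) = -66*(-1 - 32/3)*(-10)/3 = -(-770)*(-10)/3 = -66*350/9 = -7700/3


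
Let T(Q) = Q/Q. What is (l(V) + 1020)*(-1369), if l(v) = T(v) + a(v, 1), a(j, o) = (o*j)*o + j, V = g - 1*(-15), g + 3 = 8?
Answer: -1452509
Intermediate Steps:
g = 5 (g = -3 + 8 = 5)
V = 20 (V = 5 - 1*(-15) = 5 + 15 = 20)
T(Q) = 1
a(j, o) = j + j*o² (a(j, o) = (j*o)*o + j = j*o² + j = j + j*o²)
l(v) = 1 + 2*v (l(v) = 1 + v*(1 + 1²) = 1 + v*(1 + 1) = 1 + v*2 = 1 + 2*v)
(l(V) + 1020)*(-1369) = ((1 + 2*20) + 1020)*(-1369) = ((1 + 40) + 1020)*(-1369) = (41 + 1020)*(-1369) = 1061*(-1369) = -1452509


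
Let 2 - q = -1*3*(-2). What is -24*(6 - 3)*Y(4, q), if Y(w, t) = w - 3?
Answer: -72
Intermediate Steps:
q = -4 (q = 2 - (-1*3)*(-2) = 2 - (-3)*(-2) = 2 - 1*6 = 2 - 6 = -4)
Y(w, t) = -3 + w
-24*(6 - 3)*Y(4, q) = -24*(6 - 3)*(-3 + 4) = -72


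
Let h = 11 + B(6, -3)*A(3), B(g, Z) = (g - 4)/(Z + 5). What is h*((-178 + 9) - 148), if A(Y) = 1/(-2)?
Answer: -6657/2 ≈ -3328.5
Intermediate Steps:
B(g, Z) = (-4 + g)/(5 + Z)
A(Y) = -½
h = 21/2 (h = 11 + ((-4 + 6)/(5 - 3))*(-½) = 11 + (2/2)*(-½) = 11 + ((½)*2)*(-½) = 11 + 1*(-½) = 11 - ½ = 21/2 ≈ 10.500)
h*((-178 + 9) - 148) = 21*((-178 + 9) - 148)/2 = 21*(-169 - 148)/2 = (21/2)*(-317) = -6657/2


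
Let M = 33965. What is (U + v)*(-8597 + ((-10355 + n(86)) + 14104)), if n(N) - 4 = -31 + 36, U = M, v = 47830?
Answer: -395806005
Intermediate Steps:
U = 33965
n(N) = 9 (n(N) = 4 + (-31 + 36) = 4 + 5 = 9)
(U + v)*(-8597 + ((-10355 + n(86)) + 14104)) = (33965 + 47830)*(-8597 + ((-10355 + 9) + 14104)) = 81795*(-8597 + (-10346 + 14104)) = 81795*(-8597 + 3758) = 81795*(-4839) = -395806005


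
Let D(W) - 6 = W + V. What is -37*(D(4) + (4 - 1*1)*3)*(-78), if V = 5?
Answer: 69264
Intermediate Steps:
D(W) = 11 + W (D(W) = 6 + (W + 5) = 6 + (5 + W) = 11 + W)
-37*(D(4) + (4 - 1*1)*3)*(-78) = -37*((11 + 4) + (4 - 1*1)*3)*(-78) = -37*(15 + (4 - 1)*3)*(-78) = -37*(15 + 3*3)*(-78) = -37*(15 + 9)*(-78) = -37*24*(-78) = -888*(-78) = 69264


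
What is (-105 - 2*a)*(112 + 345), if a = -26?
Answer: -24221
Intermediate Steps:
(-105 - 2*a)*(112 + 345) = (-105 - 2*(-26))*(112 + 345) = (-105 + 52)*457 = -53*457 = -24221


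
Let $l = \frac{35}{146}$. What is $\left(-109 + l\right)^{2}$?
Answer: $\frac{252142641}{21316} \approx 11829.0$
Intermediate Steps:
$l = \frac{35}{146}$ ($l = 35 \cdot \frac{1}{146} = \frac{35}{146} \approx 0.23973$)
$\left(-109 + l\right)^{2} = \left(-109 + \frac{35}{146}\right)^{2} = \left(- \frac{15879}{146}\right)^{2} = \frac{252142641}{21316}$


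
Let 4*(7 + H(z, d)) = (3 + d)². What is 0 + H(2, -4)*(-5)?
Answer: 135/4 ≈ 33.750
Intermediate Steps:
H(z, d) = -7 + (3 + d)²/4
0 + H(2, -4)*(-5) = 0 + (-7 + (3 - 4)²/4)*(-5) = 0 + (-7 + (¼)*(-1)²)*(-5) = 0 + (-7 + (¼)*1)*(-5) = 0 + (-7 + ¼)*(-5) = 0 - 27/4*(-5) = 0 + 135/4 = 135/4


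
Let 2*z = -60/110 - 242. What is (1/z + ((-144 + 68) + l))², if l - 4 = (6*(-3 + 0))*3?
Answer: 28255929025/1779556 ≈ 15878.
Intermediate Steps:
l = -50 (l = 4 + (6*(-3 + 0))*3 = 4 + (6*(-3))*3 = 4 - 18*3 = 4 - 54 = -50)
z = -1334/11 (z = (-60/110 - 242)/2 = (-60*1/110 - 242)/2 = (-6/11 - 242)/2 = (½)*(-2668/11) = -1334/11 ≈ -121.27)
(1/z + ((-144 + 68) + l))² = (1/(-1334/11) + ((-144 + 68) - 50))² = (-11/1334 + (-76 - 50))² = (-11/1334 - 126)² = (-168095/1334)² = 28255929025/1779556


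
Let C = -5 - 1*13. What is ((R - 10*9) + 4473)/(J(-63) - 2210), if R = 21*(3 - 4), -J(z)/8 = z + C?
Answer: -2181/781 ≈ -2.7926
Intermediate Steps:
C = -18 (C = -5 - 13 = -18)
J(z) = 144 - 8*z (J(z) = -8*(z - 18) = -8*(-18 + z) = 144 - 8*z)
R = -21 (R = 21*(-1) = -21)
((R - 10*9) + 4473)/(J(-63) - 2210) = ((-21 - 10*9) + 4473)/((144 - 8*(-63)) - 2210) = ((-21 - 1*90) + 4473)/((144 + 504) - 2210) = ((-21 - 90) + 4473)/(648 - 2210) = (-111 + 4473)/(-1562) = 4362*(-1/1562) = -2181/781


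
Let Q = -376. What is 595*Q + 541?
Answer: -223179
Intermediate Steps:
595*Q + 541 = 595*(-376) + 541 = -223720 + 541 = -223179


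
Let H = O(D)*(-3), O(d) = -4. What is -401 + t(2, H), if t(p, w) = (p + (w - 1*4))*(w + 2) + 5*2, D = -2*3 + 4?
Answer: -251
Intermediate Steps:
D = -2 (D = -6 + 4 = -2)
H = 12 (H = -4*(-3) = 12)
t(p, w) = 10 + (2 + w)*(-4 + p + w) (t(p, w) = (p + (w - 4))*(2 + w) + 10 = (p + (-4 + w))*(2 + w) + 10 = (-4 + p + w)*(2 + w) + 10 = (2 + w)*(-4 + p + w) + 10 = 10 + (2 + w)*(-4 + p + w))
-401 + t(2, H) = -401 + (2 + 12**2 - 2*12 + 2*2 + 2*12) = -401 + (2 + 144 - 24 + 4 + 24) = -401 + 150 = -251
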